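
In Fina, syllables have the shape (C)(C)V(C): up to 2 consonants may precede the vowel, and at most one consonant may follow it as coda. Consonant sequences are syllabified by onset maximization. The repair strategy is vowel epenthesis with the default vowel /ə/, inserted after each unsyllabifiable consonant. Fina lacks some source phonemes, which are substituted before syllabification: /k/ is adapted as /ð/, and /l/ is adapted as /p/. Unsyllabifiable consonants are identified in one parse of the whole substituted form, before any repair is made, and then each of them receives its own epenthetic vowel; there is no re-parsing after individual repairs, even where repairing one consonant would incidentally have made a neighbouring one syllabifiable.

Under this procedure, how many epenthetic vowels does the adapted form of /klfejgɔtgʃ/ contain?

3

After substitution the input is /ðpfejgɔtgʃ/.
The unsyllabifiable consonants are /ð/, /g/, /ʃ/; each receives one epenthetic vowel.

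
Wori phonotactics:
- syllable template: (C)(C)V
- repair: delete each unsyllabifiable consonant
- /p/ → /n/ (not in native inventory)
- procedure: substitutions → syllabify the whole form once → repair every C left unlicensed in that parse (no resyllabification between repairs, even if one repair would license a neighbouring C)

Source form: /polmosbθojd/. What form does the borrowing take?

nolmobθo

Substitution: /p/ → /n/, giving /nolmosbθojd/.
Under (C)(C)V, the unsyllabifiable consonants are /s/, /j/, /d/ (no codas are permitted; onsets may contain at most 2 consonants).
Deleting the stranded consonants removes /s/, /j/, /d/.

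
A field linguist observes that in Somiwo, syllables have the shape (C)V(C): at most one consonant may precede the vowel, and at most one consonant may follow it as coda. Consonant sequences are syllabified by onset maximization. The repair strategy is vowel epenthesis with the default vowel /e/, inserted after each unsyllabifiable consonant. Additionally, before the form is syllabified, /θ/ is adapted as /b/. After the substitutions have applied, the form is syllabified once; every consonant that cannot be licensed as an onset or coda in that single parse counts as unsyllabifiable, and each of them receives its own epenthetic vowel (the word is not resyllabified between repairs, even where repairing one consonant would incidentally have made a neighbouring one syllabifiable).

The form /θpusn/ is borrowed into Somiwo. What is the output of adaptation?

bepusne

Substitution: /θ/ → /b/, giving /bpusn/.
The consonants /b/, /n/ cannot be parsed into a legal (C)V(C) syllable (at most one coda consonant is licensed; onsets are limited to one consonant).
Inserting the epenthetic vowel yields /b/ → /be/, /n/ → /ne/.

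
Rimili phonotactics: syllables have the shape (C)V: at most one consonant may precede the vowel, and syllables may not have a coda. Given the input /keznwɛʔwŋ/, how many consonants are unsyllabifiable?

5

Syllabifying with onset maximization leaves /z/, /n/, /ʔ/, /w/, /ŋ/ stranded (no codas are permitted; onsets are limited to one consonant).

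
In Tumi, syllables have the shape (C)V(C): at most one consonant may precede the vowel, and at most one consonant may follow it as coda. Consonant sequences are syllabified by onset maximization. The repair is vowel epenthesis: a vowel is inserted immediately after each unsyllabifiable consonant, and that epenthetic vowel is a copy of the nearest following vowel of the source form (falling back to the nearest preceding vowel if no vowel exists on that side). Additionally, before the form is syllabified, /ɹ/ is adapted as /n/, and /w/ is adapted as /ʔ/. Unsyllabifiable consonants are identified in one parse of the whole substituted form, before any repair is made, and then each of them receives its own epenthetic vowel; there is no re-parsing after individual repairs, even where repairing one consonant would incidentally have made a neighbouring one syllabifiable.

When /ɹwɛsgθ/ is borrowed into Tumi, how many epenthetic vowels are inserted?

After substitution the input is /nʔɛsgθ/.
The unsyllabifiable consonants are /n/, /g/, /θ/; each receives one epenthetic vowel.

3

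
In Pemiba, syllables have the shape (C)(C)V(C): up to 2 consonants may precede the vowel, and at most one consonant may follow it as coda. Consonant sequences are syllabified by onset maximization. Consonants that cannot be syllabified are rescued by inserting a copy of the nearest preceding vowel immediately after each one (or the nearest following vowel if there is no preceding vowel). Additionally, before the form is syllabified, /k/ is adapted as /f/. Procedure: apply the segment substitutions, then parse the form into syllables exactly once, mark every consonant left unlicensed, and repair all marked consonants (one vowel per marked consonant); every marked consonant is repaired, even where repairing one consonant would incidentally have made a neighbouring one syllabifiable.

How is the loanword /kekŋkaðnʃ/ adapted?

fefŋfaðnaʃa

Substitution: /k/ → /f/, giving /fefŋfaðnʃ/.
Under (C)(C)V(C), the unsyllabifiable consonants are /n/, /ʃ/ (at most one coda consonant is licensed; onsets may contain at most 2 consonants).
Inserting the epenthetic vowel yields /n/ → /na/, /ʃ/ → /ʃa/.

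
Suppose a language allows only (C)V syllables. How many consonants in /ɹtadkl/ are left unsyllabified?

4

Under (C)V, the unsyllabifiable consonants are /ɹ/, /d/, /k/, /l/ (no codas are permitted; onsets are limited to one consonant).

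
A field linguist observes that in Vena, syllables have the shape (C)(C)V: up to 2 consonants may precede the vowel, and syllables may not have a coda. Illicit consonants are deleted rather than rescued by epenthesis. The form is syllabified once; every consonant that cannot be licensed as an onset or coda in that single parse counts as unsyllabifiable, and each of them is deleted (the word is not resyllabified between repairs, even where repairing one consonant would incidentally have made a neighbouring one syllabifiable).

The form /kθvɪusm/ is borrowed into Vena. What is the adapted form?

The consonants /k/, /s/, /m/ cannot be parsed into a legal (C)(C)V syllable (no codas are permitted; onsets may contain at most 2 consonants).
Each unlicensed consonant is deleted: /k/, /s/, /m/.

θvɪu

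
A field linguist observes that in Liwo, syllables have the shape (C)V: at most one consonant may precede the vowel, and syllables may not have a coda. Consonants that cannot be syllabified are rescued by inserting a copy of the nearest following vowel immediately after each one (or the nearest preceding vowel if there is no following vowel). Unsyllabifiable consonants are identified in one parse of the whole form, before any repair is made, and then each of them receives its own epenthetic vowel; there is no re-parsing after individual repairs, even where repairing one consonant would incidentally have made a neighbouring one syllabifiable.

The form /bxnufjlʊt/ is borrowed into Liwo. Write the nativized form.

buxunufʊjʊlʊtʊ

Syllabifying with onset maximization leaves /b/, /x/, /f/, /j/, /t/ stranded (no codas are permitted; onsets are limited to one consonant).
Inserting the epenthetic vowel yields /b/ → /bu/, /x/ → /xu/, /f/ → /fʊ/, /j/ → /jʊ/, /t/ → /tʊ/.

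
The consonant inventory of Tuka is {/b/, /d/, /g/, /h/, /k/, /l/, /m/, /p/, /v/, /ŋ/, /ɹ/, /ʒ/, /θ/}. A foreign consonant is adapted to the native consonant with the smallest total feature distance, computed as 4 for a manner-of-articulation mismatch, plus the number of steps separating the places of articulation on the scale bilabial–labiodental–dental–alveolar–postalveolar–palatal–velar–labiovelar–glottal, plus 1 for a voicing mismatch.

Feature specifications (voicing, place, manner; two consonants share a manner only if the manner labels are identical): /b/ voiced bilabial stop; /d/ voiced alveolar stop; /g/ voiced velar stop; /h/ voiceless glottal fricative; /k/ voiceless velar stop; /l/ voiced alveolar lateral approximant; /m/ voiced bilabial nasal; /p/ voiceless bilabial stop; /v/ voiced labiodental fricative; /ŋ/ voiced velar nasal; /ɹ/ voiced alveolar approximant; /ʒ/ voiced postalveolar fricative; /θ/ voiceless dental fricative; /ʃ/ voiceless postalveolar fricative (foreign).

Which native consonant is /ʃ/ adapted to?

ʒ

/ʒ/ is closest: same manner (fricative), place distance 0 (postalveolar→postalveolar), voicing differs (+1); total 1. Next closest is /θ/ at distance 2.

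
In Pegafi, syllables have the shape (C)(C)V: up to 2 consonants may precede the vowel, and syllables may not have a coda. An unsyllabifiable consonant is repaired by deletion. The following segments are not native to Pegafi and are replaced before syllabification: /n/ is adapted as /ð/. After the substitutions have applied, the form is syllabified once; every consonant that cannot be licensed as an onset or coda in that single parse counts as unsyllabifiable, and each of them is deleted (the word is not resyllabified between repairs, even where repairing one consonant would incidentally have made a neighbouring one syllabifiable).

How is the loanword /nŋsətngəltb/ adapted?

ŋsəðgə

Substitution: /n/ → /ð/, giving /ðŋsətðgəltb/.
The consonants /ð/, /t/, /l/, /t/, /b/ cannot be parsed into a legal (C)(C)V syllable (no codas are permitted; onsets may contain at most 2 consonants).
Each unlicensed consonant is deleted: /ð/, /t/, /l/, /t/, /b/.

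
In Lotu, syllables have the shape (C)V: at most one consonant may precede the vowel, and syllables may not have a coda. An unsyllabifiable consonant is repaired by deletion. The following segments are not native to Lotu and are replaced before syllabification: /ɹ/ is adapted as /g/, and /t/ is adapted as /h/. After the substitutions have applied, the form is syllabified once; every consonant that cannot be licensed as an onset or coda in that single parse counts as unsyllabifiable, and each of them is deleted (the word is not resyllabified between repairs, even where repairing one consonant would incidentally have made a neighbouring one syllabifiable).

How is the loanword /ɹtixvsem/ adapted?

hise

Substitution: /ɹ/ → /g/, /t/ → /h/, giving /ghixvsem/.
Syllabifying with onset maximization leaves /g/, /x/, /v/, /m/ stranded (no codas are permitted; onsets are limited to one consonant).
Each unlicensed consonant is deleted: /g/, /x/, /v/, /m/.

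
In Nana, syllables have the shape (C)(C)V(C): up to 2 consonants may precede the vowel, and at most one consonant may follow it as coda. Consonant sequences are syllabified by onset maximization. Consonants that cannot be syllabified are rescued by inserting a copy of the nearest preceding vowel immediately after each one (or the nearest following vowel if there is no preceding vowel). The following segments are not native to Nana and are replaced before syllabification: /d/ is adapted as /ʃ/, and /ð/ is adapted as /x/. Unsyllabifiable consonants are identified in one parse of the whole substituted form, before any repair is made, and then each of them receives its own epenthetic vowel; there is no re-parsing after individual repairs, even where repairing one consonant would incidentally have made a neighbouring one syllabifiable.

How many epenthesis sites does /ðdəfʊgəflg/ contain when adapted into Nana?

2

After substitution the input is /xʃəfʊgəflg/.
The unsyllabifiable consonants are /l/, /g/; each receives one epenthetic vowel.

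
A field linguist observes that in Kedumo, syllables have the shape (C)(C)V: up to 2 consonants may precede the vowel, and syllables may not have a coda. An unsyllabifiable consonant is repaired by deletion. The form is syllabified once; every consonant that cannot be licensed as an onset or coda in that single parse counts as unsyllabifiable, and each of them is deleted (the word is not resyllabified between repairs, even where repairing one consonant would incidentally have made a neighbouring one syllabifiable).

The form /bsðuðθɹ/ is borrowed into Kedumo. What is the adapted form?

sðu

Under (C)(C)V, the unsyllabifiable consonants are /b/, /ð/, /θ/, /ɹ/ (no codas are permitted; onsets may contain at most 2 consonants).
Each unlicensed consonant is deleted: /b/, /ð/, /θ/, /ɹ/.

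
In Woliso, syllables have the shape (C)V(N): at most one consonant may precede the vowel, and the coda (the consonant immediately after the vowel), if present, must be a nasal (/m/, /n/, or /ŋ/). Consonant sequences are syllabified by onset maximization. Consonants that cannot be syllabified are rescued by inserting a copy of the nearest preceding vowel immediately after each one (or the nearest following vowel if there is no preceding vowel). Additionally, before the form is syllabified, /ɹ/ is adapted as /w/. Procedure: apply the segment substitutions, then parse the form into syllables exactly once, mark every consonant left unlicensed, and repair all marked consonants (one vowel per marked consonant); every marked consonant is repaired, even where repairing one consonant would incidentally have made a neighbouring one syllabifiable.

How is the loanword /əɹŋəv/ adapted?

Substitution: /ɹ/ → /w/, giving /əwŋəv/.
Syllabifying with onset maximization leaves /w/, /v/ stranded (only a nasal (/m/, /n/, or /ŋ/) is licensed in coda position; onsets are limited to one consonant).
Each unlicensed consonant becomes the onset of a new syllable: /w/ → /wə/, /v/ → /və/.

əwəŋəvə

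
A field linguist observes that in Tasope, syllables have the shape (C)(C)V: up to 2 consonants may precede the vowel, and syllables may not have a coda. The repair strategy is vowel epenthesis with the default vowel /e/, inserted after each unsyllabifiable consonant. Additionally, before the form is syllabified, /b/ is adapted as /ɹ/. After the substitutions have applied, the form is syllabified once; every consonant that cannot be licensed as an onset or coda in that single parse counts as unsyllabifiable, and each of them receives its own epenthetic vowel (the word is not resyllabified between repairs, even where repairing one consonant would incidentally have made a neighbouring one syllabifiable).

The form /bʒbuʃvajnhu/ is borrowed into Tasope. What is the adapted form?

ɹeʒɹuʃvajenhu

Substitution: /b/ → /ɹ/, giving /ɹʒɹuʃvajnhu/.
Syllabifying with onset maximization leaves /ɹ/, /j/ stranded (no codas are permitted; onsets may contain at most 2 consonants).
Inserting the epenthetic vowel yields /ɹ/ → /ɹe/, /j/ → /je/.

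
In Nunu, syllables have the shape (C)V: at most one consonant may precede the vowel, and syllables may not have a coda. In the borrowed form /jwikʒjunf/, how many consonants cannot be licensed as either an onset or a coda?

The consonants /j/, /k/, /ʒ/, /n/, /f/ cannot be parsed into a legal (C)V syllable (no codas are permitted; onsets are limited to one consonant).

5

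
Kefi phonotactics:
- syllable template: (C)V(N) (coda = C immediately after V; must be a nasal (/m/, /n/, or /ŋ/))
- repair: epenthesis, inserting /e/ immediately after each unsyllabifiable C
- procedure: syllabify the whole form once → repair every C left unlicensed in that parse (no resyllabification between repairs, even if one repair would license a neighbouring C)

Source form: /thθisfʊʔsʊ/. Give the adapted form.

teheθisefʊʔesʊ

Under (C)V(N), the unsyllabifiable consonants are /t/, /h/, /s/, /ʔ/ (only a nasal (/m/, /n/, or /ŋ/) is licensed in coda position; onsets are limited to one consonant).
Each unlicensed consonant becomes the onset of a new syllable: /t/ → /te/, /h/ → /he/, /s/ → /se/, /ʔ/ → /ʔe/.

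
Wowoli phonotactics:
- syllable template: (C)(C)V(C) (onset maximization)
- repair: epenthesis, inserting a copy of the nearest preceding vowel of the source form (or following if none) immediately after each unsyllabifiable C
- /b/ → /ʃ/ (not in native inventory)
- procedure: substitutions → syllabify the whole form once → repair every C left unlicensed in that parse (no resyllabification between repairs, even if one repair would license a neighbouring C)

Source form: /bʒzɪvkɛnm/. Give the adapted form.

Substitution: /b/ → /ʃ/, giving /ʃʒzɪvkɛnm/.
Syllabifying with onset maximization leaves /ʃ/, /m/ stranded (at most one coda consonant is licensed; onsets may contain at most 2 consonants).
Each unlicensed consonant becomes the onset of a new syllable: /ʃ/ → /ʃɪ/, /m/ → /mɛ/.

ʃɪʒzɪvkɛnmɛ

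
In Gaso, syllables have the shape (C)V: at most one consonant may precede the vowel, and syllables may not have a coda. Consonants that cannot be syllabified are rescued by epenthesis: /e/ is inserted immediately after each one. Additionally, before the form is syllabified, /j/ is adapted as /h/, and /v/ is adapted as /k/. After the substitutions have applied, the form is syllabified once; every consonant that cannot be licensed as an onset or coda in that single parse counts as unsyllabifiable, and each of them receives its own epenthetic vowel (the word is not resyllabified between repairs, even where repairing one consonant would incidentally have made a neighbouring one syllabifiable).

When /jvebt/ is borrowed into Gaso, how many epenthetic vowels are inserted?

After substitution the input is /hkebt/.
The unsyllabifiable consonants are /h/, /b/, /t/; each receives one epenthetic vowel.

3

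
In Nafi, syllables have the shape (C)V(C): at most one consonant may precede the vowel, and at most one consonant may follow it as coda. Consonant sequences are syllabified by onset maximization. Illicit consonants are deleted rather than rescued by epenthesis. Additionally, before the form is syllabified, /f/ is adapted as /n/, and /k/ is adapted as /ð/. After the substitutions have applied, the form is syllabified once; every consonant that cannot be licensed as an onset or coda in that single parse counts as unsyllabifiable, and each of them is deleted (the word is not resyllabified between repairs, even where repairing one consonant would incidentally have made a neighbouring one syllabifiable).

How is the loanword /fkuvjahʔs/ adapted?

Substitution: /f/ → /n/, /k/ → /ð/, giving /nðuvjahʔs/.
Under (C)V(C), the unsyllabifiable consonants are /n/, /ʔ/, /s/ (at most one coda consonant is licensed; onsets are limited to one consonant).
Deleting the stranded consonants removes /n/, /ʔ/, /s/.

ðuvjah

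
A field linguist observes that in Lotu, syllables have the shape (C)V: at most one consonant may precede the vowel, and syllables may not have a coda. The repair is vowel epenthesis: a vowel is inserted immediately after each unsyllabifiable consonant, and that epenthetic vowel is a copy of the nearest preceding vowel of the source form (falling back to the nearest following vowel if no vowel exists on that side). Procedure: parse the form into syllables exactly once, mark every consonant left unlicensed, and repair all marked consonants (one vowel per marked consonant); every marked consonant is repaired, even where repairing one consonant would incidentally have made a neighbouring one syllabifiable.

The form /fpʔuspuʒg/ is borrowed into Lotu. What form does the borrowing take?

Under (C)V, the unsyllabifiable consonants are /f/, /p/, /s/, /ʒ/, /g/ (no codas are permitted; onsets are limited to one consonant).
Each unlicensed consonant becomes the onset of a new syllable: /f/ → /fu/, /p/ → /pu/, /s/ → /su/, /ʒ/ → /ʒu/, /g/ → /gu/.

fupuʔusupuʒugu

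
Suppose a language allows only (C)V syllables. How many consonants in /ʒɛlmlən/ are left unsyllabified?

3

Under (C)V, the unsyllabifiable consonants are /l/, /m/, /n/ (no codas are permitted; onsets are limited to one consonant).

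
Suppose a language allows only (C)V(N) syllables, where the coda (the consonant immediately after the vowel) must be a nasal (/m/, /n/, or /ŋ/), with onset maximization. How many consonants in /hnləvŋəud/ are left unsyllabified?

4

Under (C)V(N), the unsyllabifiable consonants are /h/, /n/, /v/, /d/ (only a nasal (/m/, /n/, or /ŋ/) is licensed in coda position; onsets are limited to one consonant).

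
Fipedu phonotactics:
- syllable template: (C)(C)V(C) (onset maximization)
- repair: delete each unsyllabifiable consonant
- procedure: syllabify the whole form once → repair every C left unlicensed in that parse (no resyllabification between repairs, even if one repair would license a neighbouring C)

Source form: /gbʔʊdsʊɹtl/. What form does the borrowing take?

Under (C)(C)V(C), the unsyllabifiable consonants are /g/, /t/, /l/ (at most one coda consonant is licensed; onsets may contain at most 2 consonants).
Deletion applies to /g/, /t/, /l/.

bʔʊdsʊɹ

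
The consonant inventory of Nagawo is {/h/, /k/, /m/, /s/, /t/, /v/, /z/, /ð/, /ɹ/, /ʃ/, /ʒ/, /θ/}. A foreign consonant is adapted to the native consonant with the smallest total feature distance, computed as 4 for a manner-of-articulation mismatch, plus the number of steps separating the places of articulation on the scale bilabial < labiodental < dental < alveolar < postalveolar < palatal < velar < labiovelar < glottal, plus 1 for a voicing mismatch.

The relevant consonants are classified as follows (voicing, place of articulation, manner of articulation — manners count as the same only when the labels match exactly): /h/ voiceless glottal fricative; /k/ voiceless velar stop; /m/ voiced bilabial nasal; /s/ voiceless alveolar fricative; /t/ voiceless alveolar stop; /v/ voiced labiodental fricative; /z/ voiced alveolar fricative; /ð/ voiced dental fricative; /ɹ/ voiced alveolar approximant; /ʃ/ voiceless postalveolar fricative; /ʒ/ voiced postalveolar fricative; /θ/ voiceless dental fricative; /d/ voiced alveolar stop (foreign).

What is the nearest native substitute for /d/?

t

/t/ is closest: same manner (stop), place distance 0 (alveolar→alveolar), voicing differs (+1); total 1. Next closest is /k/ at distance 4.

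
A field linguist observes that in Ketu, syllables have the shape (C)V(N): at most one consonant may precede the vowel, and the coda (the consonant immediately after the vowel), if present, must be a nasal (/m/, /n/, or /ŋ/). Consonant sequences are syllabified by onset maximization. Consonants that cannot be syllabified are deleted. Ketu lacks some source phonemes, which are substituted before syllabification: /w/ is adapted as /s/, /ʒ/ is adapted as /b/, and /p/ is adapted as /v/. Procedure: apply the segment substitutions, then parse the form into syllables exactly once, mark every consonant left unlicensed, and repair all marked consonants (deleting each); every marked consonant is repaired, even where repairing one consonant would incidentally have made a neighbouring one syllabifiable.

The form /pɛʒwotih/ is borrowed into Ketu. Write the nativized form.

Substitution: /p/ → /v/, /ʒ/ → /b/, /w/ → /s/, giving /vɛbsotih/.
Under (C)V(N), the unsyllabifiable consonants are /b/, /h/ (only a nasal (/m/, /n/, or /ŋ/) is licensed in coda position; onsets are limited to one consonant).
Deleting the stranded consonants removes /b/, /h/.

vɛsoti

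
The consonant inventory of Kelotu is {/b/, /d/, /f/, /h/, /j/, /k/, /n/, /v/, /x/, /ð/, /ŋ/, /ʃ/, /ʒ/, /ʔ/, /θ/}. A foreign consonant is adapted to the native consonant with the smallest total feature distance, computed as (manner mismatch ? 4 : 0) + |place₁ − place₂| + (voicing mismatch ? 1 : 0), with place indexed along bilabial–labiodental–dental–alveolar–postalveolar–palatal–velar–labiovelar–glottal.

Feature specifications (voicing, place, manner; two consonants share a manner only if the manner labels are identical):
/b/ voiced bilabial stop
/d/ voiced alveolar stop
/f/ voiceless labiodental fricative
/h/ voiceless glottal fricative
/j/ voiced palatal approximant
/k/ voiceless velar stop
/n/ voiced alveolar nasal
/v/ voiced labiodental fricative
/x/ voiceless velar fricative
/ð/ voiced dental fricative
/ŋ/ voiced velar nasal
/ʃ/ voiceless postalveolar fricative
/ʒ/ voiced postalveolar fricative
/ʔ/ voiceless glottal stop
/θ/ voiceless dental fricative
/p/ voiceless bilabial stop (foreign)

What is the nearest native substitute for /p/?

/b/ is closest: same manner (stop), place distance 0 (bilabial→bilabial), voicing differs (+1); total 1. Next closest is /d/ at distance 4.

b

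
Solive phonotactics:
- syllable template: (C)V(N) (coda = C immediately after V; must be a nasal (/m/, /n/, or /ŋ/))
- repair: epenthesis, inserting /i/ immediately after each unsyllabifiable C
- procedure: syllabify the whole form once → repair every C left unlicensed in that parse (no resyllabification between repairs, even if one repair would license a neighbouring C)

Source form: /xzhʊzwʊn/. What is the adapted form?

Syllabifying with onset maximization leaves /x/, /z/, /z/ stranded (only a nasal (/m/, /n/, or /ŋ/) is licensed in coda position; onsets are limited to one consonant).
Each unlicensed consonant becomes the onset of a new syllable: /x/ → /xi/, /z/ → /zi/, /z/ → /zi/.

xizihʊziwʊn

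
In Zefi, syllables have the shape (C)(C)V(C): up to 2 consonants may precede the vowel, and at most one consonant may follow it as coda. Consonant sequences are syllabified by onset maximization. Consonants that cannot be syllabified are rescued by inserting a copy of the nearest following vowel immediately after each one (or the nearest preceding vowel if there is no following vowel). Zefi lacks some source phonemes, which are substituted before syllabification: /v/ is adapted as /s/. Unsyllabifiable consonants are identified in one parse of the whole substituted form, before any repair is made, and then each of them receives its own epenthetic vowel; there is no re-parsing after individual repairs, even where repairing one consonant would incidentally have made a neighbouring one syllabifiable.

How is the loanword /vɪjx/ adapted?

sɪjxɪ

Substitution: /v/ → /s/, giving /sɪjx/.
Under (C)(C)V(C), the unsyllabifiable consonants are /x/ (at most one coda consonant is licensed; onsets may contain at most 2 consonants).
Epenthesis after each stranded consonant: /x/ → /xɪ/.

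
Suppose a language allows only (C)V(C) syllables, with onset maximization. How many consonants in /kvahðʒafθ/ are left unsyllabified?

3

Under (C)V(C), the unsyllabifiable consonants are /k/, /ð/, /θ/ (at most one coda consonant is licensed; onsets are limited to one consonant).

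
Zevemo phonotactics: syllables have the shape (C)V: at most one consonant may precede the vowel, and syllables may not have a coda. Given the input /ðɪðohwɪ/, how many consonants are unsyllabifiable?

1

The consonants /h/ cannot be parsed into a legal (C)V syllable (no codas are permitted; onsets are limited to one consonant).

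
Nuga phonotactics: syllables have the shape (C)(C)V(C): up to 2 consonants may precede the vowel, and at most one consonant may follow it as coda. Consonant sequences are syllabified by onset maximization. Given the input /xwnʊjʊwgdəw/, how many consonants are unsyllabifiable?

The consonants /x/ cannot be parsed into a legal (C)(C)V(C) syllable (at most one coda consonant is licensed; onsets may contain at most 2 consonants).

1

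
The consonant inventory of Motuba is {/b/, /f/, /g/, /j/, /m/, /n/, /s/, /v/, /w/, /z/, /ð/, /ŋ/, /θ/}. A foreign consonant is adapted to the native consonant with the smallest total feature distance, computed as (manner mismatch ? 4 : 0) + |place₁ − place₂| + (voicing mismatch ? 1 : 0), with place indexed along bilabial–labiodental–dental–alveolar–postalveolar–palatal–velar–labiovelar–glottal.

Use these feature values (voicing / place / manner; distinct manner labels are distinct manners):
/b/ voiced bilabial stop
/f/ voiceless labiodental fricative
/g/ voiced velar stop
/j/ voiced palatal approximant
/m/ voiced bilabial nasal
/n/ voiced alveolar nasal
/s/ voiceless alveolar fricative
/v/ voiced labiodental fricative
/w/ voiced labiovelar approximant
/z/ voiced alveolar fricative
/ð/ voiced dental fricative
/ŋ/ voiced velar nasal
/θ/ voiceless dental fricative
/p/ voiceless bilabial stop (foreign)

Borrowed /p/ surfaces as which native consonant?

b

/b/ is closest: same manner (stop), place distance 0 (bilabial→bilabial), voicing differs (+1); total 1. Next closest is /f/ at distance 5.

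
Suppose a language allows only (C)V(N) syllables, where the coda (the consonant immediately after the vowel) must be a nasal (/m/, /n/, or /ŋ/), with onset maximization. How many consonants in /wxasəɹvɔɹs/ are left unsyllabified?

4

Under (C)V(N), the unsyllabifiable consonants are /w/, /ɹ/, /ɹ/, /s/ (only a nasal (/m/, /n/, or /ŋ/) is licensed in coda position; onsets are limited to one consonant).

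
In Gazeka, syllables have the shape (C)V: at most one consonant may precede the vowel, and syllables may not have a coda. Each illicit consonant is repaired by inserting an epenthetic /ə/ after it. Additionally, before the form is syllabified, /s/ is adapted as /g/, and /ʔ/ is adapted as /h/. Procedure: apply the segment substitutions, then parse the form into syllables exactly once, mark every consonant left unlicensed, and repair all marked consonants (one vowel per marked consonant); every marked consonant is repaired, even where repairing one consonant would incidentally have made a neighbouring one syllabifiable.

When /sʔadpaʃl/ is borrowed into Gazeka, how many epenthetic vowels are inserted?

After substitution the input is /ghadpaʃl/.
The unsyllabifiable consonants are /g/, /d/, /ʃ/, /l/; each receives one epenthetic vowel.

4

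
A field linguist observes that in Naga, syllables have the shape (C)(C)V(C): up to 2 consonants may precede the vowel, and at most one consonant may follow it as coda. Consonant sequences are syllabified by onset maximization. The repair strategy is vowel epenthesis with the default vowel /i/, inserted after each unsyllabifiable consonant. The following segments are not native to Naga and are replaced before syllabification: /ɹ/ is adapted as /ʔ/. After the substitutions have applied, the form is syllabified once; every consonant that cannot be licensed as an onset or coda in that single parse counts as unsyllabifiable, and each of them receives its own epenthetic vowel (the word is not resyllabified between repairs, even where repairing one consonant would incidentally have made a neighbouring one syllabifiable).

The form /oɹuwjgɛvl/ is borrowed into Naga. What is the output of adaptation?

Substitution: /ɹ/ → /ʔ/, giving /oʔuwjgɛvl/.
Syllabifying with onset maximization leaves /l/ stranded (at most one coda consonant is licensed; onsets may contain at most 2 consonants).
Inserting the epenthetic vowel yields /l/ → /li/.

oʔuwjgɛvli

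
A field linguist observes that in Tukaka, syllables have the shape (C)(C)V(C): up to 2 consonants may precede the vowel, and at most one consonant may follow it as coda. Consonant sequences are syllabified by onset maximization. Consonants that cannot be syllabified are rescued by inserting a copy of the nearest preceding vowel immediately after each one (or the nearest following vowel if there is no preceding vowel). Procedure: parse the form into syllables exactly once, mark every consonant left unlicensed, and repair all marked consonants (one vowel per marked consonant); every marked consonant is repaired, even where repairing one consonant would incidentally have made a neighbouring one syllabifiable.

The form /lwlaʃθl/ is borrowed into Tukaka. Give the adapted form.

lawlaʃθala

Under (C)(C)V(C), the unsyllabifiable consonants are /l/, /θ/, /l/ (at most one coda consonant is licensed; onsets may contain at most 2 consonants).
Inserting the epenthetic vowel yields /l/ → /la/, /θ/ → /θa/, /l/ → /la/.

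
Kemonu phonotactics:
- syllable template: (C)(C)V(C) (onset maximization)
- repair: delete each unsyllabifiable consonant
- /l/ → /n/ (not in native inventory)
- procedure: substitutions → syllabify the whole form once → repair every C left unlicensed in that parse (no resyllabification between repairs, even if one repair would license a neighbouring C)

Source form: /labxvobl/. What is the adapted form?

nabxvob

Substitution: /l/ → /n/, giving /nabxvobn/.
Syllabifying with onset maximization leaves /n/ stranded (at most one coda consonant is licensed; onsets may contain at most 2 consonants).
Deletion applies to /n/.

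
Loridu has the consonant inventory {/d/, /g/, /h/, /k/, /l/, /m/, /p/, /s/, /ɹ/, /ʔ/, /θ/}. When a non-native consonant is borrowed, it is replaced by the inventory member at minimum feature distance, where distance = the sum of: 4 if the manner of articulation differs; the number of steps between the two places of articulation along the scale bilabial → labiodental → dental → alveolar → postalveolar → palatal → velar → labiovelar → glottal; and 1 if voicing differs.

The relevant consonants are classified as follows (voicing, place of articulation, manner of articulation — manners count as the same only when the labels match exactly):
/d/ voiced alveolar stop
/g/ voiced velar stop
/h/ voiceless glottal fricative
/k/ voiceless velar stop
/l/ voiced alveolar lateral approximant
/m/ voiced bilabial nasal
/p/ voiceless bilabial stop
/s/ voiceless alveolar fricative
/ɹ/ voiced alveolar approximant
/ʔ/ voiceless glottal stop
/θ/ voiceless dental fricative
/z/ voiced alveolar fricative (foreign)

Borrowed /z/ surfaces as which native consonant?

/s/ is closest: same manner (fricative), place distance 0 (alveolar→alveolar), voicing differs (+1); total 1. Next closest is /θ/ at distance 2.

s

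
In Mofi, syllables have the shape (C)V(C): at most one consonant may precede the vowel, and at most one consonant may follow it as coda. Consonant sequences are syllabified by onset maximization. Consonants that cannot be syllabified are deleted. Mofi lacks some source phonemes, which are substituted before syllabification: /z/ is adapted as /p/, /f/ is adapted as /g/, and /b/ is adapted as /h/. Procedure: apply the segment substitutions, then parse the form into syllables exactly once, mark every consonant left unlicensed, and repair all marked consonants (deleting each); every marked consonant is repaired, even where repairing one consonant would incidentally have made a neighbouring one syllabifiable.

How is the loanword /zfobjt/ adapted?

Substitution: /z/ → /p/, /f/ → /g/, /b/ → /h/, giving /pgohjt/.
Syllabifying with onset maximization leaves /p/, /j/, /t/ stranded (at most one coda consonant is licensed; onsets are limited to one consonant).
Deletion applies to /p/, /j/, /t/.

goh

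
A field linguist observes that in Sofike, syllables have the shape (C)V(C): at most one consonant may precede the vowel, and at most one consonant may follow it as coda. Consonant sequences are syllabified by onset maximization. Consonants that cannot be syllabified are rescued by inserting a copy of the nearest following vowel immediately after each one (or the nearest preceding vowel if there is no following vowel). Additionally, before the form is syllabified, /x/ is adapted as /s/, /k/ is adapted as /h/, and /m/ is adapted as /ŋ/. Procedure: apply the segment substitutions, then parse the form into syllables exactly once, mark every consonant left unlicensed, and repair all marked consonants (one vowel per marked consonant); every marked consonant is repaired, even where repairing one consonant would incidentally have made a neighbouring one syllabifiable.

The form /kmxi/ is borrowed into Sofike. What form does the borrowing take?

hiŋisi

Substitution: /k/ → /h/, /m/ → /ŋ/, /x/ → /s/, giving /hŋsi/.
The consonants /h/, /ŋ/ cannot be parsed into a legal (C)V(C) syllable (at most one coda consonant is licensed; onsets are limited to one consonant).
Each unlicensed consonant becomes the onset of a new syllable: /h/ → /hi/, /ŋ/ → /ŋi/.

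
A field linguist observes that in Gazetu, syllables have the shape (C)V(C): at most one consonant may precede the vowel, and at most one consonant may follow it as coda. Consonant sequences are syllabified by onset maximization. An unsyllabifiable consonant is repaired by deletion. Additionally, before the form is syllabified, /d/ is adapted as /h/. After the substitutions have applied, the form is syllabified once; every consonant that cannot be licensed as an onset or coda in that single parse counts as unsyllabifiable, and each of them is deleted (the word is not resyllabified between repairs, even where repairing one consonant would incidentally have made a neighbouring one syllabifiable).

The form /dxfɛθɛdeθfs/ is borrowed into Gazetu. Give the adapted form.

fɛθɛheθ

Substitution: /d/ → /h/, giving /hxfɛθɛheθfs/.
Syllabifying with onset maximization leaves /h/, /x/, /f/, /s/ stranded (at most one coda consonant is licensed; onsets are limited to one consonant).
Each unlicensed consonant is deleted: /h/, /x/, /f/, /s/.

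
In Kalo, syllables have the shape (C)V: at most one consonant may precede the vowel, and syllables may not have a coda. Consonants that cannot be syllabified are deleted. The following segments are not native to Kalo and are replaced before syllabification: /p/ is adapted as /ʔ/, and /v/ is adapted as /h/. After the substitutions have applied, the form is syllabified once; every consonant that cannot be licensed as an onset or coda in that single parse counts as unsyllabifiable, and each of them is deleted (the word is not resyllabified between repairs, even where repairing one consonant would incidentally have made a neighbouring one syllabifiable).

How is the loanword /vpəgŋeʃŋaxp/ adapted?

ʔəŋeŋa

Substitution: /v/ → /h/, /p/ → /ʔ/, giving /hʔəgŋeʃŋaxʔ/.
Under (C)V, the unsyllabifiable consonants are /h/, /g/, /ʃ/, /x/, /ʔ/ (no codas are permitted; onsets are limited to one consonant).
Deleting the stranded consonants removes /h/, /g/, /ʃ/, /x/, /ʔ/.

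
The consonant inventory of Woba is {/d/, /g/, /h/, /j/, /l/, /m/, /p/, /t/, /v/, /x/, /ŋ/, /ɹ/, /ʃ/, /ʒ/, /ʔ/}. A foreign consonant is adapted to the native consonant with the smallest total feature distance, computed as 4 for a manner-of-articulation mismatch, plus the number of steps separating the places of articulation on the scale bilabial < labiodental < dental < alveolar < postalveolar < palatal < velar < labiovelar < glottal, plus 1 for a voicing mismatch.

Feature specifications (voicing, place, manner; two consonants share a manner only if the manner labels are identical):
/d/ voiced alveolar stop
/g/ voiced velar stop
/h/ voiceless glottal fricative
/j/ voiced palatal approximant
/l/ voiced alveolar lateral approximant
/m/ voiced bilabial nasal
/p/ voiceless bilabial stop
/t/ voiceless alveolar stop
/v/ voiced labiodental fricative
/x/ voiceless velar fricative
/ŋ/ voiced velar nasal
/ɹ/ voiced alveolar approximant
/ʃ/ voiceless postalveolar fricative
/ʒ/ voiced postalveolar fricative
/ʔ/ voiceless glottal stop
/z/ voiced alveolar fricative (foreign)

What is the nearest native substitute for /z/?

ʒ

/ʒ/ is closest: same manner (fricative), place distance 1 (alveolar→postalveolar), same voicing; total 1. Next closest is /v/ at distance 2.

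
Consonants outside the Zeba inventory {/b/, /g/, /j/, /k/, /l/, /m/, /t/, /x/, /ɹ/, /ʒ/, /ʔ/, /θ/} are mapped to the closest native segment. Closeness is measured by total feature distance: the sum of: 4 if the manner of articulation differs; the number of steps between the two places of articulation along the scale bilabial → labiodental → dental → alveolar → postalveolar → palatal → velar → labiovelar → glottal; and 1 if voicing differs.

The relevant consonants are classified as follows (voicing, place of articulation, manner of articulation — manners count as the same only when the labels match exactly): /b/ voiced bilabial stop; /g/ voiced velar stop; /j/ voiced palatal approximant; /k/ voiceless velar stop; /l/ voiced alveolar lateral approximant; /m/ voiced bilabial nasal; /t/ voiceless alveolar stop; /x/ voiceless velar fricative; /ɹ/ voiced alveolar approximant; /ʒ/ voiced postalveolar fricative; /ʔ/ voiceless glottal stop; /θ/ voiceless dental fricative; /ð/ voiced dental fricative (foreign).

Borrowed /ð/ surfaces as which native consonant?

/θ/ is closest: same manner (fricative), place distance 0 (dental→dental), voicing differs (+1); total 1. Next closest is /ʒ/ at distance 2.

θ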